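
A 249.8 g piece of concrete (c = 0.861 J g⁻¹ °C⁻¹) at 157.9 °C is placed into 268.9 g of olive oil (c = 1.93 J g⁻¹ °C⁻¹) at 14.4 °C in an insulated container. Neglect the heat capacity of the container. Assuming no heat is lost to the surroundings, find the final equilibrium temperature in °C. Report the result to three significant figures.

T_f = 56.4 °C

Heat lost by concrete = heat gained by olive oil.
(249.8)(0.861)(157.9 − T) = (268.9)(1.93)(T − 14.4)
215.0778 (157.9 − T) = 518.977 (T − 14.4)
33961 − 215.0778 T = 518.977 T − 7473.3
41434.3 = 734.0548 T
T = 56.446 °C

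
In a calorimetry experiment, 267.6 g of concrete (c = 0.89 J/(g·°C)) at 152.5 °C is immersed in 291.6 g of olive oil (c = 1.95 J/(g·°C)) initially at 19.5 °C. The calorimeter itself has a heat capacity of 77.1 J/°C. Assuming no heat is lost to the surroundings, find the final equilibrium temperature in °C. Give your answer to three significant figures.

T_f = 55.3 °C

Heat lost by concrete = heat gained by olive oil + calorimeter.
(267.6)(0.89)(152.5 − T) = [(291.6)(1.95) + 77.1](T − 19.5)
238.164 (152.5 − T) = 645.72 (T − 19.5)
36320 − 238.164 T = 645.72 T − 12592
48912 = 883.884 T
T = 55.34 °C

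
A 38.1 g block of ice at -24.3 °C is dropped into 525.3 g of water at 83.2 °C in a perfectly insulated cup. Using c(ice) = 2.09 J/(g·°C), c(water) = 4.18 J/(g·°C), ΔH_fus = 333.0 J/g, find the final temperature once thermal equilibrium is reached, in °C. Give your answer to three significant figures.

T_f = 71.4 °C

Heat to bring ice to 0 °C and melt it: q₁ = 38.1×2.09×24.3 + 38.1×333.0 = 14622 J
Heat the water can supply cooling to 0 °C: 525.3×4.18×83.2 = 182687 J > q₁, so all ice melts.
Energy balance: 525.3×4.18×(83.2 − T) = 14622 + 38.1×4.18×(T − 0)
2195.754(83.2 − T) = 14622 + 159.258 T
182687 − 14622 = 2355.012 T
T = 168065 / 2355.012 = 71.36 °C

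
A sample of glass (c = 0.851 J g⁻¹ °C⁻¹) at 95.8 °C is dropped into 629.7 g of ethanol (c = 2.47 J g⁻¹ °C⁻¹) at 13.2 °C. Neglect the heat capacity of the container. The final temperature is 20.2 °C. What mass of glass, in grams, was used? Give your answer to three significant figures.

q_gained = (629.7 × 2.47) × (20.2 − 13.2) = 10890 J
q_lost = m × 0.851 × (95.8 − 20.2) = 64.3356 m
m = 10890 / 64.3356 = 169 g

m = 169 g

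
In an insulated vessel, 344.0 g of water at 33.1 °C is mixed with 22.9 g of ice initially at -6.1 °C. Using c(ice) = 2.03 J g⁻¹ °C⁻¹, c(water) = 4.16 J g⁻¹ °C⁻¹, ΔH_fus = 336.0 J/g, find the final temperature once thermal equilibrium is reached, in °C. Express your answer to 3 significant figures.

T_f = 25.8 °C

Heat to bring ice to 0 °C and melt it: q₁ = 22.9×2.03×6.1 + 22.9×336.0 = 7978.0 J
Heat the water can supply cooling to 0 °C: 344.0×4.16×33.1 = 47367.4 J > q₁, so all ice melts.
Energy balance: 344.0×4.16×(33.1 − T) = 7978.0 + 22.9×4.16×(T − 0)
1431.04(33.1 − T) = 7978.0 + 95.264 T
47367.4 − 7978.0 = 1526.304 T
T = 39389.4 / 1526.304 = 25.81 °C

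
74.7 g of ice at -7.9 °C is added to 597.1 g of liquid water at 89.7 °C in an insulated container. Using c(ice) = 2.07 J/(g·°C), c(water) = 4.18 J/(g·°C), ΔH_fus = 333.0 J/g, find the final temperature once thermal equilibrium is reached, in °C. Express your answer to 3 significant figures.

T_f = 70.4 °C

Heat to bring ice to 0 °C and melt it: q₁ = 74.7×2.07×7.9 + 74.7×333.0 = 26097 J
Heat the water can supply cooling to 0 °C: 597.1×4.18×89.7 = 223880 J > q₁, so all ice melts.
Energy balance: 597.1×4.18×(89.7 − T) = 26097 + 74.7×4.18×(T − 0)
2495.878(89.7 − T) = 26097 + 312.246 T
223880 − 26097 = 2808.124 T
T = 197783 / 2808.124 = 70.43 °C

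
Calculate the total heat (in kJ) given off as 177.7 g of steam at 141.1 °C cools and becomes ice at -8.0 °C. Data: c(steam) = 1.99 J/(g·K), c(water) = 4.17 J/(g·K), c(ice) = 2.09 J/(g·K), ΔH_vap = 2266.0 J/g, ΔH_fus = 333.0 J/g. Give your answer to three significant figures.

q = 553 kJ

q1 (cool steam 141.1→100 °C): 177.7 × 1.99 × 41.1 = 14534 J
q2 (condense at 100 °C): 177.7 × 2266.0 = 402668 J
q3 (cool water 100→0 °C): 177.7 × 4.17 × 100.0 = 74101 J
q4 (freeze at 0 °C): 177.7 × 333.0 = 59174 J
q5 (cool ice 0→-8.0 °C): 177.7 × 2.09 × 8.0 = 2971 J
Total: 14534 + 402668 + 74101 + 59174 + 2971 = 553448 J = 553 kJ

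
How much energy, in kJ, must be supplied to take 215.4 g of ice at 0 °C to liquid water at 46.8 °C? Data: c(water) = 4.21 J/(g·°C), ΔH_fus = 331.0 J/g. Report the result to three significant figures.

q = 114 kJ

q1 (melt at 0 °C): 215.4 × 331.0 = 71297 J
q2 (heat water 0.0→46.8 °C): 215.4 × 4.21 × 46.8 = 42440 J
Total: 71297 + 42440 = 113737 J = 114 kJ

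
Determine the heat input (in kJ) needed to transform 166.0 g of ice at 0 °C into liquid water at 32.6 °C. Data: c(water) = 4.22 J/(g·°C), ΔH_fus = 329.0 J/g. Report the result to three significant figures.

q = 77.5 kJ

q1 (melt at 0 °C): 166.0 × 329.0 = 54614 J
q2 (heat water 0.0→32.6 °C): 166.0 × 4.22 × 32.6 = 22837 J
Total: 54614 + 22837 = 77451 J = 77.5 kJ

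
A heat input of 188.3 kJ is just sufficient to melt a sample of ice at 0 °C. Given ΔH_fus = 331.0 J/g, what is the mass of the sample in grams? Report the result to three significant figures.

m = q / ΔH_fus = 188300 J / 331.0 J/g = 569 g

m = 569 g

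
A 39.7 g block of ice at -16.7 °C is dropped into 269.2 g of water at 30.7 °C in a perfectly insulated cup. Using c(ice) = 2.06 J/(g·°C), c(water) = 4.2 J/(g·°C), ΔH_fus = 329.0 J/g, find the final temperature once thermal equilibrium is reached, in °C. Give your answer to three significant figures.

T_f = 15.6 °C

Heat to bring ice to 0 °C and melt it: q₁ = 39.7×2.06×16.7 + 39.7×329.0 = 14427 J
Heat the water can supply cooling to 0 °C: 269.2×4.2×30.7 = 34710.6 J > q₁, so all ice melts.
Energy balance: 269.2×4.2×(30.7 − T) = 14427 + 39.7×4.2×(T − 0)
1130.64(30.7 − T) = 14427 + 166.74 T
34710.6 − 14427 = 1297.38 T
T = 20283.6 / 1297.38 = 15.63 °C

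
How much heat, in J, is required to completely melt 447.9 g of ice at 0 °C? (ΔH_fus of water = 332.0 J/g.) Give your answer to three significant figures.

q = m × ΔH_fus = 447.9 × 332.0 = 148700 J

q = 149000 J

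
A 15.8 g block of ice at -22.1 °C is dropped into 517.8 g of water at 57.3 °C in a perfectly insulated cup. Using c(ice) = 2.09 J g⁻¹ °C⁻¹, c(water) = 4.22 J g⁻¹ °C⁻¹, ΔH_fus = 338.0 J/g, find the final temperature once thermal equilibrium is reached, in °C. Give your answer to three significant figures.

Heat to bring ice to 0 °C and melt it: q₁ = 15.8×2.09×22.1 + 15.8×338.0 = 6070.2 J
Heat the water can supply cooling to 0 °C: 517.8×4.22×57.3 = 125207 J > q₁, so all ice melts.
Energy balance: 517.8×4.22×(57.3 − T) = 6070.2 + 15.8×4.22×(T − 0)
2185.116(57.3 − T) = 6070.2 + 66.676 T
125207 − 6070.2 = 2251.792 T
T = 119136.8 / 2251.792 = 52.91 °C

T_f = 52.9 °C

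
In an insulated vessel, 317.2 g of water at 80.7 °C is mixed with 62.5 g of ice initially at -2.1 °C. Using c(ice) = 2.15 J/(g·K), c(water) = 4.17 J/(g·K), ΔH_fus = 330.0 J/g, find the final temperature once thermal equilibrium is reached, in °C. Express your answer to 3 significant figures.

T_f = 54.2 °C

Heat to bring ice to 0 °C and melt it: q₁ = 62.5×2.15×2.1 + 62.5×330.0 = 20907 J
Heat the water can supply cooling to 0 °C: 317.2×4.17×80.7 = 106744 J > q₁, so all ice melts.
Energy balance: 317.2×4.17×(80.7 − T) = 20907 + 62.5×4.17×(T − 0)
1322.724(80.7 − T) = 20907 + 260.625 T
106744 − 20907 = 1583.349 T
T = 85837 / 1583.349 = 54.21 °C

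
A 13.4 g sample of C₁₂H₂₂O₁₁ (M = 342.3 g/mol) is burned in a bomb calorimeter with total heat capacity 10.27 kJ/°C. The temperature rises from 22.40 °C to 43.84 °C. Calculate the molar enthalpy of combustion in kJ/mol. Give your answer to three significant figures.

ΔH = -5620 kJ/mol

ΔT = 43.84 − 22.40 = 21.44 °C
q_cal = C_cal × ΔT = 10.27 × 21.44 = 220.1888 kJ
n = 13.4 / 342.3 = 0.03915 mol
q_rxn = −q_cal = -220.1888 kJ
ΔH = -220.1888 / 0.03915 = -5624 kJ/mol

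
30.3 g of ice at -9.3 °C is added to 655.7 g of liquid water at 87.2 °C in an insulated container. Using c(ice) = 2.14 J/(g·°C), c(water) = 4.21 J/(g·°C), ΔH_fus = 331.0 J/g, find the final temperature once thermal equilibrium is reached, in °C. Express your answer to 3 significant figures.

Heat to bring ice to 0 °C and melt it: q₁ = 30.3×2.14×9.3 + 30.3×331.0 = 10632 J
Heat the water can supply cooling to 0 °C: 655.7×4.21×87.2 = 240715 J > q₁, so all ice melts.
Energy balance: 655.7×4.21×(87.2 − T) = 10632 + 30.3×4.21×(T − 0)
2760.497(87.2 − T) = 10632 + 127.563 T
240715 − 10632 = 2888.060 T
T = 230083 / 2888.060 = 79.67 °C

T_f = 79.7 °C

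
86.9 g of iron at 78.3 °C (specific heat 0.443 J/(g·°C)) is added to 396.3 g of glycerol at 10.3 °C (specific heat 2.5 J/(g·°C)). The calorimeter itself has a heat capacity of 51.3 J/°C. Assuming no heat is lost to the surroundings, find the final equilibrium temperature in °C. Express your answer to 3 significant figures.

Heat lost by iron = heat gained by glycerol + calorimeter.
(86.9)(0.443)(78.3 − T) = [(396.3)(2.5) + 51.3](T − 10.3)
38.4967 (78.3 − T) = 1042.05 (T − 10.3)
3014.3 − 38.4967 T = 1042.05 T − 10733
13747.3 = 1080.5467 T
T = 12.72 °C

T_f = 12.7 °C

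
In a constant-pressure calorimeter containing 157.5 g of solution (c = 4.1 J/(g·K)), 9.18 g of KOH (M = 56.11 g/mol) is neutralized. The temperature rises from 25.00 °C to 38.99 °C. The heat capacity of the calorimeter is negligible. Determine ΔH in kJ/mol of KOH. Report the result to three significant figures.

|ΔT| = |38.99 − 25.00| = 13.99 °C
|q_surr| = (157.5 × 4.1) × 13.99 = 645.75 × 13.99 = 9034 J
n(KOH) = 9.18 / 56.11 = 0.1636 mol
Temperature rose, so q_rxn = −|q_surr| = -9.034 kJ
ΔH = q_rxn / n = -55.22 kJ/mol

ΔH = -55.2 kJ/mol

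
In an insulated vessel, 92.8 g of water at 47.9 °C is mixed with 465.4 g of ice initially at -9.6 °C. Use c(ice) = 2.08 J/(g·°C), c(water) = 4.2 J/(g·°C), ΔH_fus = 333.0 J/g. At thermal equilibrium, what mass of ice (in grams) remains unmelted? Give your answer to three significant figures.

Heat to warm all ice to 0 °C: 465.4×2.08×9.6 = 9293.1 J
Heat released by water cooling to 0 °C: 92.8×4.2×47.9 = 18670 J
18670 J < 9293.1 + 465.4×333.0 = 164271.3 J, so not all ice melts; final T = 0 °C.
Heat left for melting: 18670 − 9293.1 = 9376.9 J
Mass melted = 9376.9 / 333.0 = 28.16 g
Ice remaining = 465.4 − 28.16 = 437.24 g

m_ice remaining = 437 g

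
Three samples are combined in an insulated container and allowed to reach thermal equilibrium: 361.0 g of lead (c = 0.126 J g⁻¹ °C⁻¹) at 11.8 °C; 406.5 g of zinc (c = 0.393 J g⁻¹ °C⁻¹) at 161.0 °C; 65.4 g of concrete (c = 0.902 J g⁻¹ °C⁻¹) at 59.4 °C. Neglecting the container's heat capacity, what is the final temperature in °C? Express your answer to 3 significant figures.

Σ mᵢcᵢ(T − Tᵢ) = 0  ⇒  T = Σ mᵢcᵢTᵢ / Σ mᵢcᵢ
Σ mᵢcᵢ = 361.0×0.126 + 406.5×0.393 + 65.4×0.902 = 264.2313
Σ mᵢcᵢTᵢ = 45.486×11.8 + 159.7545×161.0 + 58.9908×59.4 = 29761
T = 29761 / 264.2313 = 112.6 °C

T_f = 113 °C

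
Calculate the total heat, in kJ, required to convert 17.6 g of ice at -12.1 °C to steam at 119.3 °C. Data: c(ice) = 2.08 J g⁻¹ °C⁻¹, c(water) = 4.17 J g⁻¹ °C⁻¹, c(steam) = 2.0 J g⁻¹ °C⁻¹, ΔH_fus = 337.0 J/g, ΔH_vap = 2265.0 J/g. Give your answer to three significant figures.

q = 54.3 kJ

q1 (heat ice -12.1→0.0 °C): 17.6 × 2.08 × 12.1 = 443 J
q2 (melt at 0 °C): 17.6 × 337.0 = 5931 J
q3 (heat water 0.0→100.0 °C): 17.6 × 4.17 × 100.0 = 7339 J
q4 (vaporize at 100 °C): 17.6 × 2265.0 = 39864 J
q5 (heat steam 100.0→119.3 °C): 17.6 × 2.0 × 19.3 = 679 J
Total: 443 + 5931 + 7339 + 39864 + 679 = 54256 J = 54.3 kJ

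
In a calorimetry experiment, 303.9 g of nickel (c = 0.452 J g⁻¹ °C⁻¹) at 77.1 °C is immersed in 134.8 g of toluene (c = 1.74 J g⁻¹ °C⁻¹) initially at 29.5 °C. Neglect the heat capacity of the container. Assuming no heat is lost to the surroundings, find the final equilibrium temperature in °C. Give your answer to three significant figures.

Heat lost by nickel = heat gained by toluene.
(303.9)(0.452)(77.1 − T) = (134.8)(1.74)(T − 29.5)
137.3628 (77.1 − T) = 234.552 (T − 29.5)
10591 − 137.3628 T = 234.552 T − 6919.3
17510.3 = 371.9148 T
T = 47.08 °C

T_f = 47.1 °C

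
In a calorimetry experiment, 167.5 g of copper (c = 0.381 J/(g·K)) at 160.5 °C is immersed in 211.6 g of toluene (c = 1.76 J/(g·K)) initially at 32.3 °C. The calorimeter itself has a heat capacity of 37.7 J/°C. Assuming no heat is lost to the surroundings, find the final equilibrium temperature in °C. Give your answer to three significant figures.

Heat lost by copper = heat gained by toluene + calorimeter.
(167.5)(0.381)(160.5 − T) = [(211.6)(1.76) + 37.7](T − 32.3)
63.8175 (160.5 − T) = 410.116 (T − 32.3)
10243 − 63.8175 T = 410.116 T − 13247
23490 = 473.9335 T
T = 49.56 °C

T_f = 49.6 °C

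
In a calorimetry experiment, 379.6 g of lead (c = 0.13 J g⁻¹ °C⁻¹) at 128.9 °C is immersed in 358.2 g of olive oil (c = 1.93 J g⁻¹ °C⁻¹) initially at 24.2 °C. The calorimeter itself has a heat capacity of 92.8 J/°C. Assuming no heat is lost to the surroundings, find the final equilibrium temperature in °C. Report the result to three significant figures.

Heat lost by lead = heat gained by olive oil + calorimeter.
(379.6)(0.13)(128.9 − T) = [(358.2)(1.93) + 92.8](T − 24.2)
49.348 (128.9 − T) = 784.126 (T − 24.2)
6361.0 − 49.348 T = 784.126 T − 18976
25337.0 = 833.474 T
T = 30.40 °C

T_f = 30.4 °C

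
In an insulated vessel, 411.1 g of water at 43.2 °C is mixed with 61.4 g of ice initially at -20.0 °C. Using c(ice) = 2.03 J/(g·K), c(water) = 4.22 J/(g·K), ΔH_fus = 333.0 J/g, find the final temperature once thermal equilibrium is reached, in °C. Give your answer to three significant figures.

Heat to bring ice to 0 °C and melt it: q₁ = 61.4×2.03×20.0 + 61.4×333.0 = 22939 J
Heat the water can supply cooling to 0 °C: 411.1×4.22×43.2 = 74945.2 J > q₁, so all ice melts.
Energy balance: 411.1×4.22×(43.2 − T) = 22939 + 61.4×4.22×(T − 0)
1734.842(43.2 − T) = 22939 + 259.108 T
74945.2 − 22939 = 1993.950 T
T = 52006.2 / 1993.950 = 26.08 °C

T_f = 26.1 °C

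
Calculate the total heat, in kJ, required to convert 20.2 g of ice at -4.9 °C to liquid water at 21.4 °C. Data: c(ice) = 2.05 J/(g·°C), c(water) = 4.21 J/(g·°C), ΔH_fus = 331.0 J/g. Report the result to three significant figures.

q = 8.71 kJ

q1 (heat ice -4.9→0.0 °C): 20.2 × 2.05 × 4.9 = 203 J
q2 (melt at 0 °C): 20.2 × 331.0 = 6686 J
q3 (heat water 0.0→21.4 °C): 20.2 × 4.21 × 21.4 = 1820 J
Total: 203 + 6686 + 1820 = 8709 J = 8.71 kJ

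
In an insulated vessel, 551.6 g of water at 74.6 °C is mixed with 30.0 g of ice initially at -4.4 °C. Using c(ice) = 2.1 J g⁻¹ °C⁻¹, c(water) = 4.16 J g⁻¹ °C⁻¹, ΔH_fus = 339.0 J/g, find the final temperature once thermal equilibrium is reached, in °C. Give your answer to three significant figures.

Heat to bring ice to 0 °C and melt it: q₁ = 30.0×2.1×4.4 + 30.0×339.0 = 10447 J
Heat the water can supply cooling to 0 °C: 551.6×4.16×74.6 = 171181 J > q₁, so all ice melts.
Energy balance: 551.6×4.16×(74.6 − T) = 10447 + 30.0×4.16×(T − 0)
2294.656(74.6 − T) = 10447 + 124.8 T
171181 − 10447 = 2419.456 T
T = 160734 / 2419.456 = 66.43 °C

T_f = 66.4 °C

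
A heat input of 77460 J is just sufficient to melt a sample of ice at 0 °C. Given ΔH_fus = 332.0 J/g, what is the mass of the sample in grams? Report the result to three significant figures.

m = q / ΔH_fus = 77460 J / 332.0 J/g = 233 g

m = 233 g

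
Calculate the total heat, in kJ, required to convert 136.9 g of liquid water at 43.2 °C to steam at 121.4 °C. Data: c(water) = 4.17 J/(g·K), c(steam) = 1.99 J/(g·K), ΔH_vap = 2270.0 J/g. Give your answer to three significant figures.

q = 349 kJ

q1 (heat water 43.2→100.0 °C): 136.9 × 4.17 × 56.8 = 32426 J
q2 (vaporize at 100 °C): 136.9 × 2270.0 = 310763 J
q3 (heat steam 100.0→121.4 °C): 136.9 × 1.99 × 21.4 = 5830 J
Total: 32426 + 310763 + 5830 = 349019 J = 349 kJ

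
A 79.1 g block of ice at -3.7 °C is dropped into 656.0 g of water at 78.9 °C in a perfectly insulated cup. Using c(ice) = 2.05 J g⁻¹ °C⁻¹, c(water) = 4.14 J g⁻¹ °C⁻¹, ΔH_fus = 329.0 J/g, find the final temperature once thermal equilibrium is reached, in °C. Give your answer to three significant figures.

T_f = 61.7 °C

Heat to bring ice to 0 °C and melt it: q₁ = 79.1×2.05×3.7 + 79.1×329.0 = 26624 J
Heat the water can supply cooling to 0 °C: 656.0×4.14×78.9 = 214280 J > q₁, so all ice melts.
Energy balance: 656.0×4.14×(78.9 − T) = 26624 + 79.1×4.14×(T − 0)
2715.84(78.9 − T) = 26624 + 327.474 T
214280 − 26624 = 3043.314 T
T = 187656 / 3043.314 = 61.66 °C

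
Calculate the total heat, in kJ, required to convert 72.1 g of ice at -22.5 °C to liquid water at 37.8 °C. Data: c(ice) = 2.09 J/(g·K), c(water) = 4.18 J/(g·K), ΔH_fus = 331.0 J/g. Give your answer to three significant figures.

q = 38.6 kJ

q1 (heat ice -22.5→0.0 °C): 72.1 × 2.09 × 22.5 = 3391 J
q2 (melt at 0 °C): 72.1 × 331.0 = 23865 J
q3 (heat water 0.0→37.8 °C): 72.1 × 4.18 × 37.8 = 11392 J
Total: 3391 + 23865 + 11392 = 38648 J = 38.6 kJ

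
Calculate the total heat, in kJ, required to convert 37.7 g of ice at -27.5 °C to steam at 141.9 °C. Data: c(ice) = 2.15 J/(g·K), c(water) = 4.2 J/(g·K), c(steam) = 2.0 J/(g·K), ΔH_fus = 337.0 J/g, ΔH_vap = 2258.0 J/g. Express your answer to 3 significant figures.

q1 (heat ice -27.5→0.0 °C): 37.7 × 2.15 × 27.5 = 2229 J
q2 (melt at 0 °C): 37.7 × 337.0 = 12705 J
q3 (heat water 0.0→100.0 °C): 37.7 × 4.2 × 100.0 = 15834 J
q4 (vaporize at 100 °C): 37.7 × 2258.0 = 85127 J
q5 (heat steam 100.0→141.9 °C): 37.7 × 2.0 × 41.9 = 3159 J
Total: 2229 + 12705 + 15834 + 85127 + 3159 = 119054 J = 119 kJ

q = 119 kJ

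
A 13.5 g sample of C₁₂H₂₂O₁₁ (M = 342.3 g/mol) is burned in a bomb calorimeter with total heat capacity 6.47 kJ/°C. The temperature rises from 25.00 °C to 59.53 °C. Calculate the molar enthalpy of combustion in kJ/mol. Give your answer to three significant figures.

ΔT = 59.53 − 25.00 = 34.53 °C
q_cal = C_cal × ΔT = 6.47 × 34.53 = 223.4091 kJ
n = 13.5 / 342.3 = 0.03944 mol
q_rxn = −q_cal = -223.4091 kJ
ΔH = -223.4091 / 0.03944 = -5664.5 kJ/mol

ΔH = -5660 kJ/mol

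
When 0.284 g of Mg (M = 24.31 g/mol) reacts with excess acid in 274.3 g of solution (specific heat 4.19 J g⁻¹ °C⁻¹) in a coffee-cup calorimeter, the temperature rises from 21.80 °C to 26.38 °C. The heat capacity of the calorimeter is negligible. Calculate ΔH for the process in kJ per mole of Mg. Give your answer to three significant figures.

ΔH = -451 kJ/mol

|ΔT| = |26.38 − 21.80| = 4.58 °C
|q_surr| = (274.3 × 4.19) × 4.58 = 1149.317 × 4.58 = 5264 J
n(Mg) = 0.284 / 24.31 = 0.01168 mol
Temperature rose, so q_rxn = −|q_surr| = -5.264 kJ
ΔH = q_rxn / n = -450.7 kJ/mol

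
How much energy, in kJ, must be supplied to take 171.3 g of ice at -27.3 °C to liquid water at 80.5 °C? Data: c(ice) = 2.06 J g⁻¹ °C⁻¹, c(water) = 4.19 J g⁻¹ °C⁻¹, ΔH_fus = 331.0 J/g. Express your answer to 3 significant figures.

q = 124 kJ

q1 (heat ice -27.3→0.0 °C): 171.3 × 2.06 × 27.3 = 9634 J
q2 (melt at 0 °C): 171.3 × 331.0 = 56700 J
q3 (heat water 0.0→80.5 °C): 171.3 × 4.19 × 80.5 = 57779 J
Total: 9634 + 56700 + 57779 = 124113 J = 124 kJ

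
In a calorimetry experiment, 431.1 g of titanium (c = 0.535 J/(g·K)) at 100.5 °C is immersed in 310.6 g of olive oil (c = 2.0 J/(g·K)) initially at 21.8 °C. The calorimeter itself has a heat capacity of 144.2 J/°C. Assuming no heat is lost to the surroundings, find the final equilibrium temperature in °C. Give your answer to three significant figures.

Heat lost by titanium = heat gained by olive oil + calorimeter.
(431.1)(0.535)(100.5 − T) = [(310.6)(2.0) + 144.2](T − 21.8)
230.6385 (100.5 − T) = 765.4 (T − 21.8)
23179 − 230.6385 T = 765.4 T − 16686
39865 = 996.0385 T
T = 40.02 °C

T_f = 40.0 °C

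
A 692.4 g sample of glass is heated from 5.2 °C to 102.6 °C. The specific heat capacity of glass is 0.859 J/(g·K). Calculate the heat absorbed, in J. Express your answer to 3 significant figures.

q = m c ΔT = 692.4 × 0.859 × (102.6 − 5.2)
q = 692.4 × 0.859 × 97.4 = 57930 J

q = 57900 J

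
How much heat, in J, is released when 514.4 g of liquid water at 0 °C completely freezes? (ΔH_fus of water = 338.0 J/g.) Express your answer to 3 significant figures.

q = m × ΔH_fus = 514.4 × 338.0 = 173900 J

q = 174000 J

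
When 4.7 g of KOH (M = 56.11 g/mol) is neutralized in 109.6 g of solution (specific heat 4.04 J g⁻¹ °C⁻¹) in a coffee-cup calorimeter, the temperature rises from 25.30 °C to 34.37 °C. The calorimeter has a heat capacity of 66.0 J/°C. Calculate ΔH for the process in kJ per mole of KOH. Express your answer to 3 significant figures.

ΔH = -55.1 kJ/mol

|ΔT| = |34.37 − 25.30| = 9.07 °C
|q_surr| = (109.6 × 4.04 + 66.0) × 9.07 = 508.784 × 9.07 = 4615 J
n(KOH) = 4.7 / 56.11 = 0.08376 mol
Temperature rose, so q_rxn = −|q_surr| = -4.615 kJ
ΔH = q_rxn / n = -55.10 kJ/mol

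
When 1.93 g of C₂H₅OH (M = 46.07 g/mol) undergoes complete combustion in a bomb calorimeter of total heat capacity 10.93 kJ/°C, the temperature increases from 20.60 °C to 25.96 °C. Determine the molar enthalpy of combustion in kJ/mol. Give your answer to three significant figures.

ΔH = -1400 kJ/mol

ΔT = 25.96 − 20.60 = 5.36 °C
q_cal = C_cal × ΔT = 10.93 × 5.36 = 58.5848 kJ
n = 1.93 / 46.07 = 0.04189 mol
q_rxn = −q_cal = -58.5848 kJ
ΔH = -58.5848 / 0.04189 = -1399 kJ/mol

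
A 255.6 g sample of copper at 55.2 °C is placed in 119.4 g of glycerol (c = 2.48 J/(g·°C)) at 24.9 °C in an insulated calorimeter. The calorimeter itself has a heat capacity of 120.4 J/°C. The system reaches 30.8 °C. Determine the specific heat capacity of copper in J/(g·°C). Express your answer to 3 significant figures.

q_gained = (119.4 × 2.48 + 120.4) × (30.8 − 24.9) = 2457 J
q_lost = 255.6 × c × (55.2 − 30.8) = 6236.64 c
Set equal: c = 2457 / 6236.64 = 0.394 J/(g·°C)

c = 0.394 J/(g·°C)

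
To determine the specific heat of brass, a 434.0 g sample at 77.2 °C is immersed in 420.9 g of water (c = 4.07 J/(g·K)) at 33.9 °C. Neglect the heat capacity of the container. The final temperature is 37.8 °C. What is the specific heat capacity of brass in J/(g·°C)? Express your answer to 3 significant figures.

q_gained = (420.9 × 4.07) × (37.8 − 33.9) = 6681 J
q_lost = 434.0 × c × (77.2 − 37.8) = 17099.6 c
Set equal: c = 6681 / 17099.6 = 0.391 J/(g·°C)

c = 0.391 J/(g·°C)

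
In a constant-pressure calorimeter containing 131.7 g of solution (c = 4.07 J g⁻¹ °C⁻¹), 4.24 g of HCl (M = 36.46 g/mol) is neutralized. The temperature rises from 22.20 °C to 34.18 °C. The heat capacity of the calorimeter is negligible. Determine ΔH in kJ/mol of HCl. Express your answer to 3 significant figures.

ΔH = -55.2 kJ/mol

|ΔT| = |34.18 − 22.20| = 11.98 °C
|q_surr| = (131.7 × 4.07) × 11.98 = 536.019 × 11.98 = 6422 J
n(HCl) = 4.24 / 36.46 = 0.1163 mol
Temperature rose, so q_rxn = −|q_surr| = -6.422 kJ
ΔH = q_rxn / n = -55.22 kJ/mol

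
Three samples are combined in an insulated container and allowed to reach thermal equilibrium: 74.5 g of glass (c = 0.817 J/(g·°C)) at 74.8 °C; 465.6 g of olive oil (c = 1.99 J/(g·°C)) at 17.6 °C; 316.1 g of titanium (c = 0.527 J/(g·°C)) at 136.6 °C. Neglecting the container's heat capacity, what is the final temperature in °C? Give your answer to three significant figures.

Σ mᵢcᵢ(T − Tᵢ) = 0  ⇒  T = Σ mᵢcᵢTᵢ / Σ mᵢcᵢ
Σ mᵢcᵢ = 74.5×0.817 + 465.6×1.99 + 316.1×0.527 = 1153.9952
Σ mᵢcᵢTᵢ = 60.8665×74.8 + 926.544×17.6 + 166.5847×136.6 = 43615
T = 43615 / 1153.9952 = 37.79 °C

T_f = 37.8 °C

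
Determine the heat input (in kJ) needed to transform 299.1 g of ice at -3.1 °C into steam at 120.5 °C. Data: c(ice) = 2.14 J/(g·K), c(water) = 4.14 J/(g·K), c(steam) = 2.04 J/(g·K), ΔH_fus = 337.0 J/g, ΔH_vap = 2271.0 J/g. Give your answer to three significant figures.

q = 918 kJ

q1 (heat ice -3.1→0.0 °C): 299.1 × 2.14 × 3.1 = 1984 J
q2 (melt at 0 °C): 299.1 × 337.0 = 100797 J
q3 (heat water 0.0→100.0 °C): 299.1 × 4.14 × 100.0 = 123827 J
q4 (vaporize at 100 °C): 299.1 × 2271.0 = 679256 J
q5 (heat steam 100.0→120.5 °C): 299.1 × 2.04 × 20.5 = 12508 J
Total: 1984 + 100797 + 123827 + 679256 + 12508 = 918372 J = 918 kJ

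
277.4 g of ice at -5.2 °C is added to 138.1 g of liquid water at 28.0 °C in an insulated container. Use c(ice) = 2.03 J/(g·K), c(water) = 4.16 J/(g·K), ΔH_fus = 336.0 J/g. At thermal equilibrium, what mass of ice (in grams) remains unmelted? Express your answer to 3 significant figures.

m_ice remaining = 238 g

Heat to warm all ice to 0 °C: 277.4×2.03×5.2 = 2928.2 J
Heat released by water cooling to 0 °C: 138.1×4.16×28.0 = 16086 J
16086 J < 2928.2 + 277.4×336.0 = 96134.6 J, so not all ice melts; final T = 0 °C.
Heat left for melting: 16086 − 2928.2 = 13157.8 J
Mass melted = 13157.8 / 336.0 = 39.16 g
Ice remaining = 277.4 − 39.16 = 238.24 g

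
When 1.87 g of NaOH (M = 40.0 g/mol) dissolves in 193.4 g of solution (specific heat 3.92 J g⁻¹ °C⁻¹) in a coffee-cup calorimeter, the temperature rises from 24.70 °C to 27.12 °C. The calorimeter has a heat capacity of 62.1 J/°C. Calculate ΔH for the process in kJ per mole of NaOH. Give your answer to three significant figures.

ΔH = -42.5 kJ/mol

|ΔT| = |27.12 − 24.70| = 2.42 °C
|q_surr| = (193.4 × 3.92 + 62.1) × 2.42 = 820.228 × 2.42 = 1985 J
n(NaOH) = 1.87 / 40.0 = 0.04675 mol
Temperature rose, so q_rxn = −|q_surr| = -1.985 kJ
ΔH = q_rxn / n = -42.46 kJ/mol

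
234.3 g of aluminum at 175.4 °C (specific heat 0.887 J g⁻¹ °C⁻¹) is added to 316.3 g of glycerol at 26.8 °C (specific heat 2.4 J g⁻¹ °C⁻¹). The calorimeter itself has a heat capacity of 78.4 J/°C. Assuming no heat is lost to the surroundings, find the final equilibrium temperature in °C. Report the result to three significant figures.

T_f = 56.3 °C

Heat lost by aluminum = heat gained by glycerol + calorimeter.
(234.3)(0.887)(175.4 − T) = [(316.3)(2.4) + 78.4](T − 26.8)
207.8241 (175.4 − T) = 837.52 (T − 26.8)
36452 − 207.8241 T = 837.52 T − 22446
58898 = 1045.3441 T
T = 56.34 °C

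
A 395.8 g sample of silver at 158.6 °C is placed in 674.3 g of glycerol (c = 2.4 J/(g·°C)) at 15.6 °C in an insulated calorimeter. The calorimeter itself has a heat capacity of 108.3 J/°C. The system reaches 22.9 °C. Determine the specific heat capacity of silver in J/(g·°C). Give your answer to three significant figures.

q_gained = (674.3 × 2.4 + 108.3) × (22.9 − 15.6) = 12600 J
q_lost = 395.8 × c × (158.6 − 22.9) = 53710.06 c
Set equal: c = 12600 / 53710.06 = 0.235 J/(g·°C)

c = 0.235 J/(g·°C)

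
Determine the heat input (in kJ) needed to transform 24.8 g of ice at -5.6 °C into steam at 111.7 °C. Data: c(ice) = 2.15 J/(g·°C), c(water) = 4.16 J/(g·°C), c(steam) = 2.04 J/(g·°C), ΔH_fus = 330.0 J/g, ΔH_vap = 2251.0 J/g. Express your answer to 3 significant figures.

q1 (heat ice -5.6→0.0 °C): 24.8 × 2.15 × 5.6 = 299 J
q2 (melt at 0 °C): 24.8 × 330.0 = 8184 J
q3 (heat water 0.0→100.0 °C): 24.8 × 4.16 × 100.0 = 10317 J
q4 (vaporize at 100 °C): 24.8 × 2251.0 = 55825 J
q5 (heat steam 100.0→111.7 °C): 24.8 × 2.04 × 11.7 = 592 J
Total: 299 + 8184 + 10317 + 55825 + 592 = 75217 J = 75.2 kJ

q = 75.2 kJ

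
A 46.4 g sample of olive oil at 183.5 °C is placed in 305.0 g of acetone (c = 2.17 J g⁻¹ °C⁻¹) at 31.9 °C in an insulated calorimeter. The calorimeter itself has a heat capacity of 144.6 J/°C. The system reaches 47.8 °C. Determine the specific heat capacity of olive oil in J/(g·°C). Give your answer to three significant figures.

c = 2.04 J/(g·°C)

q_gained = (305.0 × 2.17 + 144.6) × (47.8 − 31.9) = 12820 J
q_lost = 46.4 × c × (183.5 − 47.8) = 6296.48 c
Set equal: c = 12820 / 6296.48 = 2.04 J/(g·°C)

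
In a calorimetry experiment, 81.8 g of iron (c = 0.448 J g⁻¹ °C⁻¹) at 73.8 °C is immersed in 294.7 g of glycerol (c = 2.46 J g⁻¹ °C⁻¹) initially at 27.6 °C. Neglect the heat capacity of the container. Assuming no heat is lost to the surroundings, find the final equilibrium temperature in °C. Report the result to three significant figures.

Heat lost by iron = heat gained by glycerol.
(81.8)(0.448)(73.8 − T) = (294.7)(2.46)(T − 27.6)
36.6464 (73.8 − T) = 724.962 (T − 27.6)
2704.5 − 36.6464 T = 724.962 T − 20009
22713.5 = 761.6084 T
T = 29.82 °C

T_f = 29.8 °C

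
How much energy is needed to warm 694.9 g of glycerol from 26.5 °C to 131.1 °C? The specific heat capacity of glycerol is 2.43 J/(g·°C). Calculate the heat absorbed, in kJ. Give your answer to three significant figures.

q = 177 kJ

q = m c ΔT = 694.9 × 2.43 × (131.1 − 26.5)
q = 694.9 × 2.43 × 104.6 = 176600 J = 177 kJ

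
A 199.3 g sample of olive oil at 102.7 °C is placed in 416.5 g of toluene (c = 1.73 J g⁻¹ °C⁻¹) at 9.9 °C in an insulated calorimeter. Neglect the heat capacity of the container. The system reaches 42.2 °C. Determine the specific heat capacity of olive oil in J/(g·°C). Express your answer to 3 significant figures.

q_gained = (416.5 × 1.73) × (42.2 − 9.9) = 23270 J
q_lost = 199.3 × c × (102.7 − 42.2) = 12057.65 c
Set equal: c = 23270 / 12057.65 = 1.93 J/(g·°C)

c = 1.93 J/(g·°C)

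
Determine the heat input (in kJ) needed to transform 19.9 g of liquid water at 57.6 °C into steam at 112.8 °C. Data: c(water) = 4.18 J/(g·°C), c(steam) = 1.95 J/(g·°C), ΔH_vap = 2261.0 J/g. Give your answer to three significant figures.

q1 (heat water 57.6→100.0 °C): 19.9 × 4.18 × 42.4 = 3527 J
q2 (vaporize at 100 °C): 19.9 × 2261.0 = 44994 J
q3 (heat steam 100.0→112.8 °C): 19.9 × 1.95 × 12.8 = 497 J
Total: 3527 + 44994 + 497 = 49018 J = 49.0 kJ

q = 49.0 kJ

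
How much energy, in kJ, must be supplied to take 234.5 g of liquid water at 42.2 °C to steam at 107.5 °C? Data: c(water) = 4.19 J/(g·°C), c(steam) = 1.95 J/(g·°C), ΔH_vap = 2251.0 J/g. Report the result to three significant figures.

q = 588 kJ

q1 (heat water 42.2→100.0 °C): 234.5 × 4.19 × 57.8 = 56792 J
q2 (vaporize at 100 °C): 234.5 × 2251.0 = 527860 J
q3 (heat steam 100.0→107.5 °C): 234.5 × 1.95 × 7.5 = 3430 J
Total: 56792 + 527860 + 3430 = 588082 J = 588 kJ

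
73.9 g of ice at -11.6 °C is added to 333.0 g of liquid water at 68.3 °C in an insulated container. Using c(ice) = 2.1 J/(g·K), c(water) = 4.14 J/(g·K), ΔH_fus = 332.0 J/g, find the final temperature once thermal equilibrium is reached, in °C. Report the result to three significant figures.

T_f = 40.3 °C

Heat to bring ice to 0 °C and melt it: q₁ = 73.9×2.1×11.6 + 73.9×332.0 = 26335 J
Heat the water can supply cooling to 0 °C: 333.0×4.14×68.3 = 94159.7 J > q₁, so all ice melts.
Energy balance: 333.0×4.14×(68.3 − T) = 26335 + 73.9×4.14×(T − 0)
1378.62(68.3 − T) = 26335 + 305.946 T
94159.7 − 26335 = 1684.566 T
T = 67824.7 / 1684.566 = 40.26 °C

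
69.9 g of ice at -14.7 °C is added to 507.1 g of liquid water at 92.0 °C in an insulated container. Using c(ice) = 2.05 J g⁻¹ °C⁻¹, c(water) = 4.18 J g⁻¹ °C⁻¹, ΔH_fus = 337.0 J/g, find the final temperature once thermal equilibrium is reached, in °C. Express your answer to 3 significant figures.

Heat to bring ice to 0 °C and melt it: q₁ = 69.9×2.05×14.7 + 69.9×337.0 = 25663 J
Heat the water can supply cooling to 0 °C: 507.1×4.18×92.0 = 195010 J > q₁, so all ice melts.
Energy balance: 507.1×4.18×(92.0 − T) = 25663 + 69.9×4.18×(T − 0)
2119.678(92.0 − T) = 25663 + 292.182 T
195010 − 25663 = 2411.860 T
T = 169347 / 2411.860 = 70.21 °C

T_f = 70.2 °C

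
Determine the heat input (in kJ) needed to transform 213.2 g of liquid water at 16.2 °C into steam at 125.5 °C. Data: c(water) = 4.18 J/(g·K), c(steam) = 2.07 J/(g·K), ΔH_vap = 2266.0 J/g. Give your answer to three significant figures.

q1 (heat water 16.2→100.0 °C): 213.2 × 4.18 × 83.8 = 74681 J
q2 (vaporize at 100 °C): 213.2 × 2266.0 = 483111 J
q3 (heat steam 100.0→125.5 °C): 213.2 × 2.07 × 25.5 = 11254 J
Total: 74681 + 483111 + 11254 = 569046 J = 569 kJ

q = 569 kJ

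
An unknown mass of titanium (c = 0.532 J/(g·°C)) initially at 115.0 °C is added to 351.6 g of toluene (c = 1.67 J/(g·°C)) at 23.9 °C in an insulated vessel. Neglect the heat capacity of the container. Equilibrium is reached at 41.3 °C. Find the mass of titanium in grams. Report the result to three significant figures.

q_gained = (351.6 × 1.67) × (41.3 − 23.9) = 10220 J
q_lost = m × 0.532 × (115.0 − 41.3) = 39.2084 m
m = 10220 / 39.2084 = 261 g

m = 261 g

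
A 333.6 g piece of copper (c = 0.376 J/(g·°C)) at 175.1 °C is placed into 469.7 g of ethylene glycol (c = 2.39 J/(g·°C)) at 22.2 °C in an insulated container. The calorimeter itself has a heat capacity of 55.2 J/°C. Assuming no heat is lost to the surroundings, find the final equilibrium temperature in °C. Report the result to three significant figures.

Heat lost by copper = heat gained by ethylene glycol + calorimeter.
(333.6)(0.376)(175.1 − T) = [(469.7)(2.39) + 55.2](T − 22.2)
125.4336 (175.1 − T) = 1177.783 (T − 22.2)
21963 − 125.4336 T = 1177.783 T − 26147
48110 = 1303.2166 T
T = 36.92 °C

T_f = 36.9 °C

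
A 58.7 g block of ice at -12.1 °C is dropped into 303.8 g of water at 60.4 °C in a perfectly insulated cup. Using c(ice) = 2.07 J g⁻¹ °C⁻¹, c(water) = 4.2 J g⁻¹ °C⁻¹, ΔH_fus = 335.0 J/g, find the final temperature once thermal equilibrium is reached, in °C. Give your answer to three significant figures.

Heat to bring ice to 0 °C and melt it: q₁ = 58.7×2.07×12.1 + 58.7×335.0 = 21135 J
Heat the water can supply cooling to 0 °C: 303.8×4.2×60.4 = 77068.0 J > q₁, so all ice melts.
Energy balance: 303.8×4.2×(60.4 − T) = 21135 + 58.7×4.2×(T − 0)
1275.96(60.4 − T) = 21135 + 246.54 T
77068.0 − 21135 = 1522.50 T
T = 55933.0 / 1522.50 = 36.74 °C

T_f = 36.7 °C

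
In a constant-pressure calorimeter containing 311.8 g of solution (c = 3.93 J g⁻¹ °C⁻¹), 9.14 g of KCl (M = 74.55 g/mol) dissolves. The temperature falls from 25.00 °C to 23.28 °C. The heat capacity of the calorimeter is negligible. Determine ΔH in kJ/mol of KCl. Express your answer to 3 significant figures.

ΔH = 17.2 kJ/mol

|ΔT| = |23.28 − 25.00| = 1.72 °C
|q_surr| = (311.8 × 3.93) × 1.72 = 1225.374 × 1.72 = 2108 J
n(KCl) = 9.14 / 74.55 = 0.1226 mol
Temperature fell, so q_rxn = +|q_surr| = 2.108 kJ
ΔH = q_rxn / n = 17.19 kJ/mol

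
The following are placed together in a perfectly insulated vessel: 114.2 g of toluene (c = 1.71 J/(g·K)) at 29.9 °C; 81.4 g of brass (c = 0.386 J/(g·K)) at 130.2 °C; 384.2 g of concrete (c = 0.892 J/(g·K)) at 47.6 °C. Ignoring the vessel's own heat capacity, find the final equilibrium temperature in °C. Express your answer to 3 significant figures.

T_f = 46.1 °C

Σ mᵢcᵢ(T − Tᵢ) = 0  ⇒  T = Σ mᵢcᵢTᵢ / Σ mᵢcᵢ
Σ mᵢcᵢ = 114.2×1.71 + 81.4×0.386 + 384.2×0.892 = 569.4088
Σ mᵢcᵢTᵢ = 195.282×29.9 + 31.4204×130.2 + 342.7064×47.6 = 26243
T = 26243 / 569.4088 = 46.09 °C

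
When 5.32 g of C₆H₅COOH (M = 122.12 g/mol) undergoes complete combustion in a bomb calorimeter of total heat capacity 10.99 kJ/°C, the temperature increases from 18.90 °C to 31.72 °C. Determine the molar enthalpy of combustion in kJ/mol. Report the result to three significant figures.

ΔT = 31.72 − 18.90 = 12.82 °C
q_cal = C_cal × ΔT = 10.99 × 12.82 = 140.8918 kJ
n = 5.32 / 122.12 = 0.04356 mol
q_rxn = −q_cal = -140.8918 kJ
ΔH = -140.8918 / 0.04356 = -3234 kJ/mol

ΔH = -3230 kJ/mol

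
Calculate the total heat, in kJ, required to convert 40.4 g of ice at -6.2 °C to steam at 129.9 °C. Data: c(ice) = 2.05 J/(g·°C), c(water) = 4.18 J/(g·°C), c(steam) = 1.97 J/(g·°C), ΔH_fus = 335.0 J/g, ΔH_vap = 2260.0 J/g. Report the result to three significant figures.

q = 125 kJ

q1 (heat ice -6.2→0.0 °C): 40.4 × 2.05 × 6.2 = 513 J
q2 (melt at 0 °C): 40.4 × 335.0 = 13534 J
q3 (heat water 0.0→100.0 °C): 40.4 × 4.18 × 100.0 = 16887 J
q4 (vaporize at 100 °C): 40.4 × 2260.0 = 91304 J
q5 (heat steam 100.0→129.9 °C): 40.4 × 1.97 × 29.9 = 2380 J
Total: 513 + 13534 + 16887 + 91304 + 2380 = 124618 J = 125 kJ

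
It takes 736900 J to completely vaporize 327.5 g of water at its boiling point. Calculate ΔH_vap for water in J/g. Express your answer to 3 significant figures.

ΔH_vap = 2250 J/g

ΔH_vap = q / m = 736900 / 327.5 = 2250 J/g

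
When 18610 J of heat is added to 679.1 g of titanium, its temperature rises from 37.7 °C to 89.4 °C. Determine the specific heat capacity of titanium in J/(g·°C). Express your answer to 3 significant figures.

c = 0.530 J/(g·°C)

c = q / (m ΔT) = 18610 / (679.1 × 51.7)
c = 18610 / 35109.47 = 0.530 J/(g·°C)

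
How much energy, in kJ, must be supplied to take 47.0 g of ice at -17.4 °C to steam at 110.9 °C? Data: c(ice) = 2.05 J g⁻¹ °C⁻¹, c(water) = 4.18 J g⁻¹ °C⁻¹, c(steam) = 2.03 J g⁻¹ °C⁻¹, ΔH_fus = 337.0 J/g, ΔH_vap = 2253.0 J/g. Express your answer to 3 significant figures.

q = 144 kJ

q1 (heat ice -17.4→0.0 °C): 47.0 × 2.05 × 17.4 = 1676 J
q2 (melt at 0 °C): 47.0 × 337.0 = 15839 J
q3 (heat water 0.0→100.0 °C): 47.0 × 4.18 × 100.0 = 19646 J
q4 (vaporize at 100 °C): 47.0 × 2253.0 = 105891 J
q5 (heat steam 100.0→110.9 °C): 47.0 × 2.03 × 10.9 = 1040 J
Total: 1676 + 15839 + 19646 + 105891 + 1040 = 144092 J = 144 kJ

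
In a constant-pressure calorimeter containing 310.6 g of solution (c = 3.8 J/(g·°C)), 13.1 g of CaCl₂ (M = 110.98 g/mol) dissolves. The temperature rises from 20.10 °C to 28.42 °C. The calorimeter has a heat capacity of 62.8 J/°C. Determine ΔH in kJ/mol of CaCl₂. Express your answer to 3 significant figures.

|ΔT| = |28.42 − 20.10| = 8.32 °C
|q_surr| = (310.6 × 3.8 + 62.8) × 8.32 = 1243.08 × 8.32 = 10340 J
n(CaCl₂) = 13.1 / 110.98 = 0.1180 mol
Temperature rose, so q_rxn = −|q_surr| = -10.34 kJ
ΔH = q_rxn / n = -87.63 kJ/mol

ΔH = -87.6 kJ/mol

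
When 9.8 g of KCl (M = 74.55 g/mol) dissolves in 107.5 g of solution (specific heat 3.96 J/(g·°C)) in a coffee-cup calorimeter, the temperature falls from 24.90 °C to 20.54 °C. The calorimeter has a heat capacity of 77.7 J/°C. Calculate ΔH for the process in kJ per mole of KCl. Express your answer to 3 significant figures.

|ΔT| = |20.54 − 24.90| = 4.36 °C
|q_surr| = (107.5 × 3.96 + 77.7) × 4.36 = 503.4 × 4.36 = 2195 J
n(KCl) = 9.8 / 74.55 = 0.1315 mol
Temperature fell, so q_rxn = +|q_surr| = 2.195 kJ
ΔH = q_rxn / n = 16.69 kJ/mol

ΔH = 16.7 kJ/mol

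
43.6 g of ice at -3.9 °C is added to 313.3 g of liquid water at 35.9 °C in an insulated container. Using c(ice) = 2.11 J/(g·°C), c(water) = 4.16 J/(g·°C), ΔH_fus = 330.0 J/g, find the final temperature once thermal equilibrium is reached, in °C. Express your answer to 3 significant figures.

T_f = 21.6 °C

Heat to bring ice to 0 °C and melt it: q₁ = 43.6×2.11×3.9 + 43.6×330.0 = 14747 J
Heat the water can supply cooling to 0 °C: 313.3×4.16×35.9 = 46789.5 J > q₁, so all ice melts.
Energy balance: 313.3×4.16×(35.9 − T) = 14747 + 43.6×4.16×(T − 0)
1303.328(35.9 − T) = 14747 + 181.376 T
46789.5 − 14747 = 1484.704 T
T = 32042.5 / 1484.704 = 21.58 °C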